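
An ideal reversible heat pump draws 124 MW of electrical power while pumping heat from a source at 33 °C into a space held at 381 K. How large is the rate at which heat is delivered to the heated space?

Q̇_H ≈ 631 MW

T_C = 33 °C → 33 + 273.15 = 306.15 K.
Reversible heating COP: COP_HP = T_H/(T_H − T_C) = 381.00/74.85 = 5.0902.
Q_H = COP_HP · W = 5.0902 × 124 = 631 MW.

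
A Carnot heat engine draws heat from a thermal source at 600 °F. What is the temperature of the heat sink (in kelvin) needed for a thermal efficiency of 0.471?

T_H = 600 °F → (600 − 32) × 5/9 = 315.56 °C = 588.71 K.
From η = 1 − T_C/T_H, T_C = T_H·(1 − η) = 588.71 × (1 − 0.471) = 311 K.

T_C ≈ 311 K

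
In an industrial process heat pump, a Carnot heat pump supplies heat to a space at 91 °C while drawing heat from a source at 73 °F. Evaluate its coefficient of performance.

T_H = 91 °C → 91 + 273.15 = 364.15 K.
T_C = 73 °F → (73 − 32) × 5/9 = 22.78 °C = 295.93 K.
COP_HP = T_H/(T_H − T_C) = 364.15/(364.15 − 295.93) = 5.338.

COP_HP ≈ 5.338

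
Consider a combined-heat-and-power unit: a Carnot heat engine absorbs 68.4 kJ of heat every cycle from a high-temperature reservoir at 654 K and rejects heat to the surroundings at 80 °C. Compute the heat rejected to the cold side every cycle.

T_C = 80 °C → 80 + 273.15 = 353.15 K.
For a reversible engine, η = 1 − T_C/T_H = 1 − 353.15/654.00 = 0.4600.
For a reversible cycle Q_C/Q_H = T_C/T_H, so Q_C = 68.4 × 353.15/654.00 = 36.9 kJ.

Q_C ≈ 36.9 kJ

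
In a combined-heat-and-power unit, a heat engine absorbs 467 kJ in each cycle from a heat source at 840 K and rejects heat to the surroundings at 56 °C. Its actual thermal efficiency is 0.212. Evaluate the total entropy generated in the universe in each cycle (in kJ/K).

T_C = 56 °C → 56 + 273.15 = 329.15 K.
W = η·Q_H = 0.212 × 467 = 99.00 kJ, so Q_C = Q_H − W = 368.0 kJ.
The hot reservoir loses entropy Q_H/T_H = 467/840.00 = 0.5560 kJ/K; the cold reservoir gains Q_C/T_C = 368.0/329.15 = 1.118 kJ/K.
ΔS_univ = −Q_H/T_H + Q_C/T_C = 0.5621 kJ/K (> 0, since η = 0.212 < η_Carnot = 0.608).

ΔS_univ ≈ 0.5621 kJ/K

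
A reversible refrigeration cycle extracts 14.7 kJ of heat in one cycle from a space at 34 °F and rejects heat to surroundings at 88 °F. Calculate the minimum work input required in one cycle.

T_H = 88 °F → (88 − 32) × 5/9 = 31.11 °C = 304.26 K.
T_C = 34 °F → (34 − 32) × 5/9 = 1.11 °C = 274.26 K.
For a reversible refrigerator, COP_R = T_C/(T_H − T_C) = 274.26/30.00 = 9.1420.
W = Q_C/COP_R = 14.7/9.1420 = 1.61 kJ.

W_in ≈ 1.61 kJ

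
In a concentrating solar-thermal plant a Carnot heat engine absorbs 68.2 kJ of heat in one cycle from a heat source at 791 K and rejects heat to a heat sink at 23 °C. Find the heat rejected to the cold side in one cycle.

Q_C ≈ 25.5 kJ

T_C = 23 °C → 23 + 273.15 = 296.15 K.
Carnot efficiency: η = 1 − T_C/T_H = 1 − 296.15/791.00 = 0.6256.
For a reversible cycle Q_C/Q_H = T_C/T_H, so Q_C = 68.2 × 296.15/791.00 = 25.5 kJ.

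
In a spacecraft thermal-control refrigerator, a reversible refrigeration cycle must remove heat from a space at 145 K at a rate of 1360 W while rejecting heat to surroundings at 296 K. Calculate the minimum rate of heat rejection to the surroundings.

Q̇_H ≈ 2780 W

For a reversible cycle Q_H/Q_C = T_H/T_C, so Q_H = Q_C·T_H/T_C = 1360 × 296.00/145.00 = 2780 W.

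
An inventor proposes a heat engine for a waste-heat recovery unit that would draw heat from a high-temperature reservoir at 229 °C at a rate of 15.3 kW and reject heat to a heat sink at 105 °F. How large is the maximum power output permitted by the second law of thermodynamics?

T_H = 229 °C → 229 + 273.15 = 502.15 K.
T_C = 105 °F → (105 − 32) × 5/9 = 40.56 °C = 313.71 K.
No engine can exceed the Carnot limit: η_max = 1 − T_C/T_H = 1 − 313.71/502.15 = 0.3753.
W_max = η_max · Q_H = 0.3753 × 15.3 = 5.74 kW.

Ẇ_max ≈ 5.74 kW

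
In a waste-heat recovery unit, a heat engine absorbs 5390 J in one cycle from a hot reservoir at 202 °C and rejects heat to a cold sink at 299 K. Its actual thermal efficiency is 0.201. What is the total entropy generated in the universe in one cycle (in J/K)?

T_H = 202 °C → 202 + 273.15 = 475.15 K.
W = η·Q_H = 0.201 × 5390 = 1083 J, so Q_C = Q_H − W = 4307 J.
The hot reservoir loses entropy Q_H/T_H = 5390/475.15 = 11.34 J/K; the cold reservoir gains Q_C/T_C = 4307/299.00 = 14.40 J/K.
ΔS_univ = −Q_H/T_H + Q_C/T_C = 3.06 J/K (> 0, since η = 0.201 < η_Carnot = 0.371).

ΔS_univ ≈ 3.06 J/K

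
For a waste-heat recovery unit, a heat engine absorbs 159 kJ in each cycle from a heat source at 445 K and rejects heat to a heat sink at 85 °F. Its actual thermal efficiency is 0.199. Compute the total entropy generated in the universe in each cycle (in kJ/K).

ΔS_univ ≈ 0.0636 kJ/K

T_C = 85 °F → (85 − 32) × 5/9 = 29.44 °C = 302.59 K.
W = η·Q_H = 0.199 × 159 = 31.64 kJ, so Q_C = Q_H − W = 127.4 kJ.
Entropy balance on the reservoirs: −Q_H/T_H = -0.3573 kJ/K, +Q_C/T_C = 0.4209 kJ/K.
ΔS_univ = −Q_H/T_H + Q_C/T_C = 0.0636 kJ/K (> 0, since η = 0.199 < η_Carnot = 0.320).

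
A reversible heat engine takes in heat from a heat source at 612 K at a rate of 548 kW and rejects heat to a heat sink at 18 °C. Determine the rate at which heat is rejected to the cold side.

Q̇_C ≈ 261 kW

T_C = 18 °C → 18 + 273.15 = 291.15 K.
Carnot efficiency: η = 1 − T_C/T_H = 1 − 291.15/612.00 = 0.5243.
For a reversible cycle Q_C/Q_H = T_C/T_H, so Q_C = 548 × 291.15/612.00 = 261 kW.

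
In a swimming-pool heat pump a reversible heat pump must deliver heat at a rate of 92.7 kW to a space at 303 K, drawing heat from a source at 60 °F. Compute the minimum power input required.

Ẇ_in ≈ 4.37 kW

T_C = 60 °F → (60 − 32) × 5/9 = 15.56 °C = 288.71 K.
COP_HP = T_H/(T_H − T_C) = 303.00/14.29 = 21.1970.
W = Q_H/COP_HP = 92.7/21.1970 = 4.37 kW.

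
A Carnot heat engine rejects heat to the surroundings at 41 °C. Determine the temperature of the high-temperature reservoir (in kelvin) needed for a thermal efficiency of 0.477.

T_H ≈ 601 K

T_C = 41 °C → 41 + 273.15 = 314.15 K.
From η = 1 − T_C/T_H, solving for T_H gives T_H = T_C/(1 − η) = 314.15/(1 − 0.477) = 601 K.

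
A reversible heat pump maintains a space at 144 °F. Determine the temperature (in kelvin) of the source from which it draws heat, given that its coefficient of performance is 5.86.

T_C ≈ 278 K

T_H = 144 °F → (144 − 32) × 5/9 = 62.22 °C = 335.37 K.
COP_HP = T_H/(T_H − T_C) ⇒ T_C = T_H·(COP_HP − 1)/COP_HP = 335.37 × (5.86 − 1)/5.86 = 278 K.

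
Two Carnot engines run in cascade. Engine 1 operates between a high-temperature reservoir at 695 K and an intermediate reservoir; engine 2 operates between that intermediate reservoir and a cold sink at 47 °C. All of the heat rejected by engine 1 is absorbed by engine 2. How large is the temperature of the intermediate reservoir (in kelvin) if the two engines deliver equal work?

T_C = 47 °C → 47 + 273.15 = 320.15 K.
For reversible stages Q_m = Q_H·(T_m/T_H). Setting W₁ = Q_H(1 − T_m/T_H) equal to W₂ = Q_m(1 − T_C/T_m) = Q_H·(T_m − T_C)/T_H gives T_H − T_m = T_m − T_C, so T_m = (T_H + T_C)/2 = (695.00 + 320.15)/2 = 507.6 K.

T_m ≈ 507.6 K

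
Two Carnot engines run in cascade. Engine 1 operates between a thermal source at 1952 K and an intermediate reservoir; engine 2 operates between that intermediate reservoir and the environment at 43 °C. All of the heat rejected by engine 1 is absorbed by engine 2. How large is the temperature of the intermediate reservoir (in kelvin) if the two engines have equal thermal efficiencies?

T_C = 43 °C → 43 + 273.15 = 316.15 K.
Equal efficiencies require 1 − T_m/T_H = 1 − T_C/T_m, i.e. T_m/T_H = T_C/T_m, so T_m = √(T_H·T_C) = √(1952.00 × 316.15) = 786 K.

T_m ≈ 786 K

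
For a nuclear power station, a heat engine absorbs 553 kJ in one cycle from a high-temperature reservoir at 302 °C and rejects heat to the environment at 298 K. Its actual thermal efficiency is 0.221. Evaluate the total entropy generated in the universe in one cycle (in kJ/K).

ΔS_univ ≈ 0.4841 kJ/K

T_H = 302 °C → 302 + 273.15 = 575.15 K.
W = η·Q_H = 0.221 × 553 = 122.2 kJ, so Q_C = Q_H − W = 430.8 kJ.
The hot reservoir loses entropy Q_H/T_H = 553/575.15 = 0.9615 kJ/K; the cold reservoir gains Q_C/T_C = 430.8/298.00 = 1.446 kJ/K.
ΔS_univ = −Q_H/T_H + Q_C/T_C = 0.4841 kJ/K (> 0, since η = 0.221 < η_Carnot = 0.482).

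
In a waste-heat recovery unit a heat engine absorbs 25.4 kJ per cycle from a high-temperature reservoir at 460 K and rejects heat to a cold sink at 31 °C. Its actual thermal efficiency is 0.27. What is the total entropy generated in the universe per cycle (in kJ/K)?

T_C = 31 °C → 31 + 273.15 = 304.15 K.
W = η·Q_H = 0.27 × 25.4 = 6.858 kJ, so Q_C = Q_H − W = 18.54 kJ.
The hot reservoir loses entropy Q_H/T_H = 25.4/460.00 = 0.05522 kJ/K; the cold reservoir gains Q_C/T_C = 18.54/304.15 = 0.06096 kJ/K.
ΔS_univ = −Q_H/T_H + Q_C/T_C = 0.005746 kJ/K (> 0, since η = 0.27 < η_Carnot = 0.339).

ΔS_univ ≈ 0.005746 kJ/K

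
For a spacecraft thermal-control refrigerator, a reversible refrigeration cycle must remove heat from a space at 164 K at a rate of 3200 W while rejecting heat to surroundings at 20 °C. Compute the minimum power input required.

Ẇ_in ≈ 2520 W

T_H = 20 °C → 20 + 273.15 = 293.15 K.
COP_R = T_C/(T_H − T_C) = 164.00/129.15 = 1.2698.
W = Q_C/COP_R = 3200/1.2698 = 2520 W.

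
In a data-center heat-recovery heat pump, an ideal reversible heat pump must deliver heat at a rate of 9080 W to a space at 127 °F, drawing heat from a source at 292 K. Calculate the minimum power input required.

T_H = 127 °F → (127 − 32) × 5/9 = 52.78 °C = 325.93 K.
Reversible heating COP: COP_HP = T_H/(T_H − T_C) = 325.93/33.93 = 9.6065.
W = Q_H/COP_HP = 9080/9.6065 = 945.2 W.

Ẇ_in ≈ 945.2 W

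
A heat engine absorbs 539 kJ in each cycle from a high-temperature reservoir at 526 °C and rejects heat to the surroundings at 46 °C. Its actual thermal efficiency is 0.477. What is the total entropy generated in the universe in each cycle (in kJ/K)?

T_H = 526 °C → 526 + 273.15 = 799.15 K.
T_C = 46 °C → 46 + 273.15 = 319.15 K.
W = η·Q_H = 0.477 × 539 = 257.1 kJ, so Q_C = Q_H − W = 281.9 kJ.
Reservoir entropy changes: ΔS_H = −Q_H/T_H = −539/799.15 = -0.6745 kJ/K and ΔS_C = +Q_C/T_C = 281.9/319.15 = 0.8833 kJ/K.
ΔS_univ = −Q_H/T_H + Q_C/T_C = 0.209 kJ/K (> 0, since η = 0.477 < η_Carnot = 0.601).

ΔS_univ ≈ 0.209 kJ/K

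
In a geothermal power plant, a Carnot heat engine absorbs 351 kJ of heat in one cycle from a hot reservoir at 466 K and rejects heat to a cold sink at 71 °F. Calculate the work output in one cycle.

T_C = 71 °F → (71 − 32) × 5/9 = 21.67 °C = 294.82 K.
Since the cycle is reversible, η = 1 − T_C/T_H = 1 − 294.82/466.00 = 0.3673.
W = η·Q_H = 0.3673 × 351 = 128.9 kJ.

W ≈ 128.9 kJ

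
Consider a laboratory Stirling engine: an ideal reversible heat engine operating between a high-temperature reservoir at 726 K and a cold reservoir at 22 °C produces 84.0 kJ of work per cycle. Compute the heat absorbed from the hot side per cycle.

T_C = 22 °C → 22 + 273.15 = 295.15 K.
η_rev = 1 − T_C/T_H = 1 − 295.15/726.00 = 0.5935.
Q_H = W/η = 84.0/0.5935 = 142 kJ.

Q_H ≈ 142 kJ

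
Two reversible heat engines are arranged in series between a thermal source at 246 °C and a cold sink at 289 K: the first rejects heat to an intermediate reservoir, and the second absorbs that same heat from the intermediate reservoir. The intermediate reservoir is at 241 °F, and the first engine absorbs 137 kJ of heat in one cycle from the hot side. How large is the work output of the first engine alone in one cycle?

T_H = 246 °C → 246 + 273.15 = 519.15 K.
T_m = 241 °F → (241 − 32) × 5/9 = 116.11 °C = 389.26 K.
First-stage efficiency η₁ = 1 − T_m/T_H = 1 − 389.26/519.15 = 0.2502.
W₁ = η₁·Q_H = 0.2502 × 137 = 34.3 kJ.

W₁ ≈ 34.3 kJ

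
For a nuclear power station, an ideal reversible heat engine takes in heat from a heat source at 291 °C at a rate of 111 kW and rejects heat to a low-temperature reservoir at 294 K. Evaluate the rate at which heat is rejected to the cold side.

T_H = 291 °C → 291 + 273.15 = 564.15 K.
For a reversible engine, η = 1 − T_C/T_H = 1 − 294.00/564.15 = 0.4789.
For a reversible cycle Q_C/Q_H = T_C/T_H, so Q_C = 111 × 294.00/564.15 = 57.8 kW.

Q̇_C ≈ 57.8 kW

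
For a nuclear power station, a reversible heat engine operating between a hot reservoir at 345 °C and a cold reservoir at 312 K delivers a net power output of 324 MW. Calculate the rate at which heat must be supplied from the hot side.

Q̇_H ≈ 654 MW

T_H = 345 °C → 345 + 273.15 = 618.15 K.
Since the cycle is reversible, η = 1 − T_C/T_H = 1 − 312.00/618.15 = 0.4953.
Q_H = W/η = 324/0.4953 = 654 MW.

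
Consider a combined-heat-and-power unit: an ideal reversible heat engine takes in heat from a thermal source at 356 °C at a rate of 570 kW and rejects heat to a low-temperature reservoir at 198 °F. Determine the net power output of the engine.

Ẇ ≈ 239 kW

T_H = 356 °C → 356 + 273.15 = 629.15 K.
T_C = 198 °F → (198 − 32) × 5/9 = 92.22 °C = 365.37 K.
η_rev = 1 − T_C/T_H = 1 − 365.37/629.15 = 0.4193.
W = η·Q_H = 0.4193 × 570 = 239 kW.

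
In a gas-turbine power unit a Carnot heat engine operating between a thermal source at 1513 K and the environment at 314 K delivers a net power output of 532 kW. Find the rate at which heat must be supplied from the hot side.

Q̇_H ≈ 671 kW

η_rev = 1 − T_C/T_H = 1 − 314.00/1513.00 = 0.7925.
Q_H = W/η = 532/0.7925 = 671 kW.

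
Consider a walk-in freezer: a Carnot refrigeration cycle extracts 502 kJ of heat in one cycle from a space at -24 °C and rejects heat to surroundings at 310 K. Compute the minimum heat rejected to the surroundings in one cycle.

Q_H ≈ 624.6 kJ

T_C = -24 °C → -24 + 273.15 = 249.15 K.
For a reversible cycle Q_H/Q_C = T_H/T_C, so Q_H = Q_C·T_H/T_C = 502 × 310.00/249.15 = 624.6 kJ.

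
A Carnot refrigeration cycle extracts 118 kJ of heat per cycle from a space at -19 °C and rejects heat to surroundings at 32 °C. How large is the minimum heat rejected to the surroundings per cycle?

Q_H ≈ 142 kJ

T_H = 32 °C → 32 + 273.15 = 305.15 K.
T_C = -19 °C → -19 + 273.15 = 254.15 K.
For a reversible cycle Q_H/Q_C = T_H/T_C, so Q_H = Q_C·T_H/T_C = 118 × 305.15/254.15 = 142 kJ.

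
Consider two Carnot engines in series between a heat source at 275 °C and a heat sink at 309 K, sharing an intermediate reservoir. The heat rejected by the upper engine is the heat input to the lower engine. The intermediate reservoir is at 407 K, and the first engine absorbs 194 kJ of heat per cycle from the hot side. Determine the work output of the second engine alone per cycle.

T_H = 275 °C → 275 + 273.15 = 548.15 K.
Heat entering the second stage: Q_m = Q_H·(T_m/T_H) = 194 × 407.00/548.15 = 144 kJ.
Second-stage efficiency η₂ = 1 − T_C/T_m = 1 − 309.00/407.00 = 0.2408, so W₂ = η₂·Q_m = 34.7 kJ.

W₂ ≈ 34.7 kJ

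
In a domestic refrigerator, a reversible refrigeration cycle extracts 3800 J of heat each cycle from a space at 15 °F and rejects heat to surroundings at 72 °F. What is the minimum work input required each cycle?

W_in ≈ 456 J

T_H = 72 °F → (72 − 32) × 5/9 = 22.22 °C = 295.37 K.
T_C = 15 °F → (15 − 32) × 5/9 = -9.44 °C = 263.71 K.
COP_R = T_C/(T_H − T_C) = 263.71/31.67 = 8.3275.
W = Q_C/COP_R = 3800/8.3275 = 456 J.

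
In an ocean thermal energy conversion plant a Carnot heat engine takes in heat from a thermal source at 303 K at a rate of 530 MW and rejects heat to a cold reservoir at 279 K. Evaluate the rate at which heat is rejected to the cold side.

The Carnot efficiency is η = 1 − T_C/T_H = 1 − 279.00/303.00 = 0.0792.
For a reversible cycle Q_C/Q_H = T_C/T_H, so Q_C = 530 × 279.00/303.00 = 488.0 MW.

Q̇_C ≈ 488.0 MW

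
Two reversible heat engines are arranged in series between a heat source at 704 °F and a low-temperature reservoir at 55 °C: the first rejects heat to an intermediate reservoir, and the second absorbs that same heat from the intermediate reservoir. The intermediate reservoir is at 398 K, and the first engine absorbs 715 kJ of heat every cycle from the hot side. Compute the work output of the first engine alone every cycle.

W₁ ≈ 274.8 kJ

T_H = 704 °F → (704 − 32) × 5/9 = 373.33 °C = 646.48 K.
T_C = 55 °C → 55 + 273.15 = 328.15 K.
First-stage efficiency η₁ = 1 − T_m/T_H = 1 − 398.00/646.48 = 0.3844.
W₁ = η₁·Q_H = 0.3844 × 715 = 274.8 kJ.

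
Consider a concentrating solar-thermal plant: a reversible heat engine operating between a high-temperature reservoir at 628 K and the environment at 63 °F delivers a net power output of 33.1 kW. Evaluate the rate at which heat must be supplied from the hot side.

T_C = 63 °F → (63 − 32) × 5/9 = 17.22 °C = 290.37 K.
Carnot efficiency: η = 1 − T_C/T_H = 1 − 290.37/628.00 = 0.5376.
Q_H = W/η = 33.1/0.5376 = 61.57 kW.

Q̇_H ≈ 61.57 kW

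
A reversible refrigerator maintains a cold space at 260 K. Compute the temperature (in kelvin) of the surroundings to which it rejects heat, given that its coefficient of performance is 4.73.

T_H ≈ 315 K

COP_R = T_C/(T_H − T_C) ⇒ T_H = T_C·(1 + 1/COP_R) = 260.00 × (1 + 1/4.73) = 315 K.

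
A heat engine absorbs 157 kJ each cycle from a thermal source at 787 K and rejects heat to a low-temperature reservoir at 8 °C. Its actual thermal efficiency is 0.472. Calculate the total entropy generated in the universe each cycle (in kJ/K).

T_C = 8 °C → 8 + 273.15 = 281.15 K.
W = η·Q_H = 0.472 × 157 = 74.10 kJ, so Q_C = Q_H − W = 82.90 kJ.
Entropy balance on the reservoirs: −Q_H/T_H = -0.1995 kJ/K, +Q_C/T_C = 0.2948 kJ/K.
ΔS_univ = −Q_H/T_H + Q_C/T_C = 0.0954 kJ/K (> 0, since η = 0.472 < η_Carnot = 0.643).

ΔS_univ ≈ 0.0954 kJ/K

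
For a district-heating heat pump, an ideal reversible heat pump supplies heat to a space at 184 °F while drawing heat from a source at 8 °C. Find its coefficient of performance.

COP_HP ≈ 4.68

T_H = 184 °F → (184 − 32) × 5/9 = 84.44 °C = 357.59 K.
T_C = 8 °C → 8 + 273.15 = 281.15 K.
COP_HP = T_H/(T_H − T_C) = 357.59/(357.59 − 281.15) = 4.68.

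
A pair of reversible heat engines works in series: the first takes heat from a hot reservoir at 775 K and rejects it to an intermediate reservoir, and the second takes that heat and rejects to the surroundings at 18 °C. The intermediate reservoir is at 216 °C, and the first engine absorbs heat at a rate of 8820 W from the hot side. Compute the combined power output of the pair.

Ẇ_total ≈ 5510 W

T_C = 18 °C → 18 + 273.15 = 291.15 K.
Two reversible stages in series are equivalent to a single Carnot engine between T_H and T_C, so η_total = 1 − T_C/T_H = 1 − 291.15/775.00 = 0.6243.
W_total = η_total · Q_H = 0.6243 × 8820 = 5510 W.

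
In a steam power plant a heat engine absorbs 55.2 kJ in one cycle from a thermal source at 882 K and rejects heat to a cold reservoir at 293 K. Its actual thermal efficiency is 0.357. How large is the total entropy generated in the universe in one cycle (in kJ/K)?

W = η·Q_H = 0.357 × 55.2 = 19.71 kJ, so Q_C = Q_H − W = 35.49 kJ.
Reservoir entropy changes: ΔS_H = −Q_H/T_H = −55.2/882.00 = -0.06259 kJ/K and ΔS_C = +Q_C/T_C = 35.49/293.00 = 0.1211 kJ/K.
ΔS_univ = −Q_H/T_H + Q_C/T_C = 0.05855 kJ/K (> 0, since η = 0.357 < η_Carnot = 0.668).

ΔS_univ ≈ 0.05855 kJ/K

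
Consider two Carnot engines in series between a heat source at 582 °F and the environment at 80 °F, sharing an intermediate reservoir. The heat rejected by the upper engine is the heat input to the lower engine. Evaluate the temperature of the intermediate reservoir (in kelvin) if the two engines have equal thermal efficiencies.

T_m ≈ 416.5 K

T_H = 582 °F → (582 − 32) × 5/9 = 305.56 °C = 578.71 K.
T_C = 80 °F → (80 − 32) × 5/9 = 26.67 °C = 299.82 K.
Equal efficiencies require 1 − T_m/T_H = 1 − T_C/T_m, i.e. T_m/T_H = T_C/T_m, so T_m = √(T_H·T_C) = √(578.71 × 299.82) = 416.5 K.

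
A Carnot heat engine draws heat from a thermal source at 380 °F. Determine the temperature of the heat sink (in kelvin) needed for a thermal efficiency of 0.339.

T_C ≈ 308 K

T_H = 380 °F → (380 − 32) × 5/9 = 193.33 °C = 466.48 K.
From η = 1 − T_C/T_H, T_C = T_H·(1 − η) = 466.48 × (1 − 0.339) = 308 K.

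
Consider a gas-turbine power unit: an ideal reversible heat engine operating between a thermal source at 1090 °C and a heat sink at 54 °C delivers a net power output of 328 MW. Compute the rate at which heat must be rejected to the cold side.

T_H = 1090 °C → 1090 + 273.15 = 1363.15 K.
T_C = 54 °C → 54 + 273.15 = 327.15 K.
Carnot efficiency: η = 1 − T_C/T_H = 1 − 327.15/1363.15 = 0.7600.
Since Q_C/Q_H = T_C/T_H and Q_H = W/η, Q_C = W·T_C/(T_H − T_C) = 328 × 327.15/1036.00 = 104 MW.

Q̇_C ≈ 104 MW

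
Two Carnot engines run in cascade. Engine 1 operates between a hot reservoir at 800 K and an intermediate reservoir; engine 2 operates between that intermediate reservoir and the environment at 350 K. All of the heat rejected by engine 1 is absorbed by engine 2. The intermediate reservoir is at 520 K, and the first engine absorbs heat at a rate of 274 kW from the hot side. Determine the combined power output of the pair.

Two reversible stages in series are equivalent to a single Carnot engine between T_H and T_C, so η_total = 1 − T_C/T_H = 1 − 350.00/800.00 = 0.5625.
W_total = η_total · Q_H = 0.5625 × 274 = 154.1 kW.

Ẇ_total ≈ 154.1 kW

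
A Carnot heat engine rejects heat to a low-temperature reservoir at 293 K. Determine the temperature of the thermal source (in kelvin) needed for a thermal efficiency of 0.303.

From η = 1 − T_C/T_H, solving for T_H gives T_H = T_C/(1 − η) = 293.00/(1 − 0.303) = 420 K.

T_H ≈ 420 K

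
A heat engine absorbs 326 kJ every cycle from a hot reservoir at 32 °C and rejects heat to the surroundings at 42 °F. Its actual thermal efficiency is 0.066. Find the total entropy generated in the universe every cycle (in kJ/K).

ΔS_univ ≈ 0.02417 kJ/K

T_H = 32 °C → 32 + 273.15 = 305.15 K.
T_C = 42 °F → (42 − 32) × 5/9 = 5.56 °C = 278.71 K.
W = η·Q_H = 0.066 × 326 = 21.52 kJ, so Q_C = Q_H − W = 304.5 kJ.
Reservoir entropy changes: ΔS_H = −Q_H/T_H = −326/305.15 = -1.068 kJ/K and ΔS_C = +Q_C/T_C = 304.5/278.71 = 1.092 kJ/K.
ΔS_univ = −Q_H/T_H + Q_C/T_C = 0.02417 kJ/K (> 0, since η = 0.066 < η_Carnot = 0.087).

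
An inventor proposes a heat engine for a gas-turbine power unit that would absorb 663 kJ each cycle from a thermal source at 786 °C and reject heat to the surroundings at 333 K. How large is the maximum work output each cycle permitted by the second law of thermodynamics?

W_max ≈ 455 kJ

T_H = 786 °C → 786 + 273.15 = 1059.15 K.
The upper bound on efficiency is η_max = 1 − T_C/T_H = 1 − 333.00/1059.15 = 0.6856.
W_max = η_max · Q_H = 0.6856 × 663 = 455 kJ.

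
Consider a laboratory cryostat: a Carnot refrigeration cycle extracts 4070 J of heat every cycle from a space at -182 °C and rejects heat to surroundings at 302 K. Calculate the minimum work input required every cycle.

T_C = -182 °C → -182 + 273.15 = 91.15 K.
COP_R = T_C/(T_H − T_C) = 91.15/210.85 = 0.4323.
W = Q_C/COP_R = 4070/0.4323 = 9410 J.

W_in ≈ 9410 J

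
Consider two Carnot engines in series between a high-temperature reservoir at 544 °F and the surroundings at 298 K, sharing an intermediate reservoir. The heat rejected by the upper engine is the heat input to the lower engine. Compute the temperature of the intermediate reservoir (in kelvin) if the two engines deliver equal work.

T_m ≈ 427.8 K

T_H = 544 °F → (544 − 32) × 5/9 = 284.44 °C = 557.59 K.
For reversible stages Q_m = Q_H·(T_m/T_H). Setting W₁ = Q_H(1 − T_m/T_H) equal to W₂ = Q_m(1 − T_C/T_m) = Q_H·(T_m − T_C)/T_H gives T_H − T_m = T_m − T_C, so T_m = (T_H + T_C)/2 = (557.59 + 298.00)/2 = 427.8 K.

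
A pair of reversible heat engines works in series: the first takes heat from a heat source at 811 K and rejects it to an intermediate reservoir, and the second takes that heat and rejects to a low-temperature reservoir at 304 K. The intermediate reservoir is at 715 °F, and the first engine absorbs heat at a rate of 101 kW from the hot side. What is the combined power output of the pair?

Two reversible stages in series are equivalent to a single Carnot engine between T_H and T_C, so η_total = 1 − T_C/T_H = 1 − 304.00/811.00 = 0.6252.
W_total = η_total · Q_H = 0.6252 × 101 = 63.14 kW.

Ẇ_total ≈ 63.14 kW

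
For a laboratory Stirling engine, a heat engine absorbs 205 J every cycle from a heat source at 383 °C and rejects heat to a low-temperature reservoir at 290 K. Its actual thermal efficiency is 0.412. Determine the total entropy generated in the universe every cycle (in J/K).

ΔS_univ ≈ 0.103 J/K

T_H = 383 °C → 383 + 273.15 = 656.15 K.
W = η·Q_H = 0.412 × 205 = 84.46 J, so Q_C = Q_H − W = 120.5 J.
Reservoir entropy changes: ΔS_H = −Q_H/T_H = −205/656.15 = -0.3124 J/K and ΔS_C = +Q_C/T_C = 120.5/290.00 = 0.4157 J/K.
ΔS_univ = −Q_H/T_H + Q_C/T_C = 0.103 J/K (> 0, since η = 0.412 < η_Carnot = 0.558).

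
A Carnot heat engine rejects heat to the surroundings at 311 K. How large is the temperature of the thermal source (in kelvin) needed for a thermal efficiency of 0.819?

T_H ≈ 1718 K

From η = 1 − T_C/T_H, solving for T_H gives T_H = T_C/(1 − η) = 311.00/(1 − 0.819) = 1718 K.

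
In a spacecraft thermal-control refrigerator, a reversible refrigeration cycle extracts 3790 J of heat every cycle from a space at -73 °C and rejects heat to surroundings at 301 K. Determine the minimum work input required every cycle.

W_in ≈ 1910 J

T_C = -73 °C → -73 + 273.15 = 200.15 K.
COP_R = T_C/(T_H − T_C) = 200.15/100.85 = 1.9846.
W = Q_C/COP_R = 3790/1.9846 = 1910 J.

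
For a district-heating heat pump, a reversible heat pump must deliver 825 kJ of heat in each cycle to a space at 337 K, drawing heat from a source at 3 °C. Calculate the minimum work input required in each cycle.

W_in ≈ 149.0 kJ

T_C = 3 °C → 3 + 273.15 = 276.15 K.
Reversible heating COP: COP_HP = T_H/(T_H − T_C) = 337.00/60.85 = 5.5382.
W = Q_H/COP_HP = 825/5.5382 = 149.0 kJ.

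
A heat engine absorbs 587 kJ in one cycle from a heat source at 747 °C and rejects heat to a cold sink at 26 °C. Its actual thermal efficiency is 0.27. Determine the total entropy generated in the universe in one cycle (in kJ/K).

T_H = 747 °C → 747 + 273.15 = 1020.15 K.
T_C = 26 °C → 26 + 273.15 = 299.15 K.
W = η·Q_H = 0.27 × 587 = 158.5 kJ, so Q_C = Q_H − W = 428.5 kJ.
Entropy balance on the reservoirs: −Q_H/T_H = -0.5754 kJ/K, +Q_C/T_C = 1.432 kJ/K.
ΔS_univ = −Q_H/T_H + Q_C/T_C = 0.857 kJ/K (> 0, since η = 0.27 < η_Carnot = 0.707).

ΔS_univ ≈ 0.857 kJ/K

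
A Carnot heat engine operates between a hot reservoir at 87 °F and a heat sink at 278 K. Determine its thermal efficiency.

T_H = 87 °F → (87 − 32) × 5/9 = 30.56 °C = 303.71 K.
The Carnot efficiency is η = 1 − T_C/T_H = 1 − 278.00/303.71 = 0.0846.

η ≈ 0.0846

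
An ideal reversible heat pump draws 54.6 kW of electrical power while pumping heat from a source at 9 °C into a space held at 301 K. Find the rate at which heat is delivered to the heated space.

T_C = 9 °C → 9 + 273.15 = 282.15 K.
For a reversible heat pump, COP_HP = T_H/(T_H − T_C) = 301.00/18.85 = 15.9682.
Q_H = COP_HP · W = 15.9682 × 54.6 = 871.9 kW.

Q̇_H ≈ 871.9 kW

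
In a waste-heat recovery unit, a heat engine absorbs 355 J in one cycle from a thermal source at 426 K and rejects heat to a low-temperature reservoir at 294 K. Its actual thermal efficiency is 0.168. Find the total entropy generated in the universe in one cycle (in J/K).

W = η·Q_H = 0.168 × 355 = 59.64 J, so Q_C = Q_H − W = 295.4 J.
Entropy balance on the reservoirs: −Q_H/T_H = -0.8333 J/K, +Q_C/T_C = 1.005 J/K.
ΔS_univ = −Q_H/T_H + Q_C/T_C = 0.171 J/K (> 0, since η = 0.168 < η_Carnot = 0.310).

ΔS_univ ≈ 0.171 J/K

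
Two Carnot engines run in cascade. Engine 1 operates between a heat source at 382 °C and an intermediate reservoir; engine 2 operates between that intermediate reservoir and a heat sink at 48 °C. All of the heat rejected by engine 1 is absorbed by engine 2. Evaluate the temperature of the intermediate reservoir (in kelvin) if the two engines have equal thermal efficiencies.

T_m ≈ 458.7 K

T_H = 382 °C → 382 + 273.15 = 655.15 K.
T_C = 48 °C → 48 + 273.15 = 321.15 K.
Equal efficiencies require 1 − T_m/T_H = 1 − T_C/T_m, i.e. T_m/T_H = T_C/T_m, so T_m = √(T_H·T_C) = √(655.15 × 321.15) = 458.7 K.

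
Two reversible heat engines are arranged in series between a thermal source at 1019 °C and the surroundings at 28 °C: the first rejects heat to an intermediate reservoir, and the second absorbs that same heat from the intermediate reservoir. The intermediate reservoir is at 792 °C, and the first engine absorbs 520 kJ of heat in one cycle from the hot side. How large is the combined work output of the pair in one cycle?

T_H = 1019 °C → 1019 + 273.15 = 1292.15 K.
T_C = 28 °C → 28 + 273.15 = 301.15 K.
Two reversible stages in series are equivalent to a single Carnot engine between T_H and T_C, so η_total = 1 − T_C/T_H = 1 − 301.15/1292.15 = 0.7669.
W_total = η_total · Q_H = 0.7669 × 520 = 398.8 kJ.

W_total ≈ 398.8 kJ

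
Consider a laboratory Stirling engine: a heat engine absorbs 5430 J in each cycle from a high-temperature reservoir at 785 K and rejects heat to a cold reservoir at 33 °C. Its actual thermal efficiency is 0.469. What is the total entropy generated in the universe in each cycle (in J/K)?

T_C = 33 °C → 33 + 273.15 = 306.15 K.
W = η·Q_H = 0.469 × 5430 = 2547 J, so Q_C = Q_H − W = 2883 J.
The hot reservoir loses entropy Q_H/T_H = 5430/785.00 = 6.917 J/K; the cold reservoir gains Q_C/T_C = 2883/306.15 = 9.418 J/K.
ΔS_univ = −Q_H/T_H + Q_C/T_C = 2.50 J/K (> 0, since η = 0.469 < η_Carnot = 0.610).

ΔS_univ ≈ 2.50 J/K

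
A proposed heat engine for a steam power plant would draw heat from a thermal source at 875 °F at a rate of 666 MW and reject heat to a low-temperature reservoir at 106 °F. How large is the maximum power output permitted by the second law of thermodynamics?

Ẇ_max ≈ 384 MW

T_H = 875 °F → (875 − 32) × 5/9 = 468.33 °C = 741.48 K.
T_C = 106 °F → (106 − 32) × 5/9 = 41.11 °C = 314.26 K.
The upper bound on efficiency is η_max = 1 − T_C/T_H = 1 − 314.26/741.48 = 0.5762.
W_max = η_max · Q_H = 0.5762 × 666 = 384 MW.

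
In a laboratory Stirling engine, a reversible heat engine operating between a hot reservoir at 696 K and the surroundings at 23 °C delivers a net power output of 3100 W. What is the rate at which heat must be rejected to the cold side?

T_C = 23 °C → 23 + 273.15 = 296.15 K.
Carnot efficiency: η = 1 − T_C/T_H = 1 − 296.15/696.00 = 0.5745.
Since Q_C/Q_H = T_C/T_H and Q_H = W/η, Q_C = W·T_C/(T_H − T_C) = 3100 × 296.15/399.85 = 2300 W.

Q̇_C ≈ 2300 W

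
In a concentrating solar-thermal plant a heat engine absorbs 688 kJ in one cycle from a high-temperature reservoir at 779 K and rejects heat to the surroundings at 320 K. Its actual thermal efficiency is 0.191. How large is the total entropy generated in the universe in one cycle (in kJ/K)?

ΔS_univ ≈ 0.8562 kJ/K

W = η·Q_H = 0.191 × 688 = 131.4 kJ, so Q_C = Q_H − W = 556.6 kJ.
The hot reservoir loses entropy Q_H/T_H = 688/779.00 = 0.8832 kJ/K; the cold reservoir gains Q_C/T_C = 556.6/320.00 = 1.739 kJ/K.
ΔS_univ = −Q_H/T_H + Q_C/T_C = 0.8562 kJ/K (> 0, since η = 0.191 < η_Carnot = 0.589).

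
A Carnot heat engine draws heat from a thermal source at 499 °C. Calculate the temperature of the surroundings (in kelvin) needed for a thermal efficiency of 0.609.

T_C ≈ 302 K

T_H = 499 °C → 499 + 273.15 = 772.15 K.
From η = 1 − T_C/T_H, T_C = T_H·(1 − η) = 772.15 × (1 − 0.609) = 302 K.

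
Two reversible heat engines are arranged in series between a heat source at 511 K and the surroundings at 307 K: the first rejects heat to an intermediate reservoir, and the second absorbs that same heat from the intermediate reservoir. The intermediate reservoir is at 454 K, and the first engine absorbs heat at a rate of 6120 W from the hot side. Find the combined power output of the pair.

Ẇ_total ≈ 2440 W

Two reversible stages in series are equivalent to a single Carnot engine between T_H and T_C, so η_total = 1 − T_C/T_H = 1 − 307.00/511.00 = 0.3992.
W_total = η_total · Q_H = 0.3992 × 6120 = 2440 W.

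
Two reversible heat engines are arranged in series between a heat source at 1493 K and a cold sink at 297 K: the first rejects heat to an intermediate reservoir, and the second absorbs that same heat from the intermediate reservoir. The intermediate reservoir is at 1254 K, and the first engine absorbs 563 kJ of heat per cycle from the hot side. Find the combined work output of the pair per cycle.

Two reversible stages in series are equivalent to a single Carnot engine between T_H and T_C, so η_total = 1 − T_C/T_H = 1 − 297.00/1493.00 = 0.8011.
W_total = η_total · Q_H = 0.8011 × 563 = 451.0 kJ.

W_total ≈ 451.0 kJ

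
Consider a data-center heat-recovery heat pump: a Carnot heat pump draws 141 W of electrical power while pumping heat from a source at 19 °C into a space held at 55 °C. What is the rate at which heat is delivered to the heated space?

Q̇_H ≈ 1285 W

T_H = 55 °C → 55 + 273.15 = 328.15 K.
T_C = 19 °C → 19 + 273.15 = 292.15 K.
The Carnot heat-pump COP is COP_HP = T_H/(T_H − T_C) = 328.15/36.00 = 9.1153.
Q_H = COP_HP · W = 9.1153 × 141 = 1285 W.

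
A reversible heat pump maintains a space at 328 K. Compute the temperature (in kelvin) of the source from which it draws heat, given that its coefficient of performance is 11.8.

T_C ≈ 300 K

COP_HP = T_H/(T_H − T_C) ⇒ T_C = T_H·(COP_HP − 1)/COP_HP = 328.00 × (11.8 − 1)/11.8 = 300 K.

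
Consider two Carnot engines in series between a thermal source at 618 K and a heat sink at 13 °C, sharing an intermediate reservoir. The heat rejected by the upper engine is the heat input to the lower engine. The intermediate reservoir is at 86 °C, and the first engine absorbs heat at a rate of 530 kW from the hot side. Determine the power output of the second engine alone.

Ẇ₂ ≈ 62.6 kW

T_C = 13 °C → 13 + 273.15 = 286.15 K.
T_m = 86 °C → 86 + 273.15 = 359.15 K.
Heat entering the second stage: Q_m = Q_H·(T_m/T_H) = 530 × 359.15/618.00 = 308 kW.
Second-stage efficiency η₂ = 1 − T_C/T_m = 1 − 286.15/359.15 = 0.2033, so W₂ = η₂·Q_m = 62.6 kW.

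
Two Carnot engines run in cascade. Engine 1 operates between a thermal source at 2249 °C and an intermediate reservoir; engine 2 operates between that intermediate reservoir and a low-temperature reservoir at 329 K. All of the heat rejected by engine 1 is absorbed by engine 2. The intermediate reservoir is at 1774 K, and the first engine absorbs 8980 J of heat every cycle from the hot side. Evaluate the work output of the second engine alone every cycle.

T_H = 2249 °C → 2249 + 273.15 = 2522.15 K.
Heat entering the second stage: Q_m = Q_H·(T_m/T_H) = 8980 × 1774.00/2522.15 = 6320 J.
Second-stage efficiency η₂ = 1 − T_C/T_m = 1 − 329.00/1774.00 = 0.8145, so W₂ = η₂·Q_m = 5140 J.

W₂ ≈ 5140 J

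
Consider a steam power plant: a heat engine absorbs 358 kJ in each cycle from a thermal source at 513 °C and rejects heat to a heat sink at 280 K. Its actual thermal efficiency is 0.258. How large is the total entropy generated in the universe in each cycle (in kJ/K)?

T_H = 513 °C → 513 + 273.15 = 786.15 K.
W = η·Q_H = 0.258 × 358 = 92.36 kJ, so Q_C = Q_H − W = 265.6 kJ.
The hot reservoir loses entropy Q_H/T_H = 358/786.15 = 0.4554 kJ/K; the cold reservoir gains Q_C/T_C = 265.6/280.00 = 0.9487 kJ/K.
ΔS_univ = −Q_H/T_H + Q_C/T_C = 0.493 kJ/K (> 0, since η = 0.258 < η_Carnot = 0.644).

ΔS_univ ≈ 0.493 kJ/K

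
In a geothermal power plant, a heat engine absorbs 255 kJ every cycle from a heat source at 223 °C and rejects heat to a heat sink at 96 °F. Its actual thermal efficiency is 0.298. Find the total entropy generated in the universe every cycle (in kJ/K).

T_H = 223 °C → 223 + 273.15 = 496.15 K.
T_C = 96 °F → (96 − 32) × 5/9 = 35.56 °C = 308.71 K.
W = η·Q_H = 0.298 × 255 = 75.99 kJ, so Q_C = Q_H − W = 179.0 kJ.
Entropy balance on the reservoirs: −Q_H/T_H = -0.5140 kJ/K, +Q_C/T_C = 0.5799 kJ/K.
ΔS_univ = −Q_H/T_H + Q_C/T_C = 0.0659 kJ/K (> 0, since η = 0.298 < η_Carnot = 0.378).

ΔS_univ ≈ 0.0659 kJ/K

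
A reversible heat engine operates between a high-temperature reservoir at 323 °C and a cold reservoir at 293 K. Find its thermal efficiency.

η ≈ 0.509

T_H = 323 °C → 323 + 273.15 = 596.15 K.
Carnot efficiency: η = 1 − T_C/T_H = 1 − 293.00/596.15 = 0.509.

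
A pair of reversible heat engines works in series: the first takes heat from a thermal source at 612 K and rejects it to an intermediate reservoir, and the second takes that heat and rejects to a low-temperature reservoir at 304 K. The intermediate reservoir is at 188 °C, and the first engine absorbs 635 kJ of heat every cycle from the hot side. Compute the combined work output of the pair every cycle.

Two reversible stages in series are equivalent to a single Carnot engine between T_H and T_C, so η_total = 1 − T_C/T_H = 1 − 304.00/612.00 = 0.5033.
W_total = η_total · Q_H = 0.5033 × 635 = 320 kJ.

W_total ≈ 320 kJ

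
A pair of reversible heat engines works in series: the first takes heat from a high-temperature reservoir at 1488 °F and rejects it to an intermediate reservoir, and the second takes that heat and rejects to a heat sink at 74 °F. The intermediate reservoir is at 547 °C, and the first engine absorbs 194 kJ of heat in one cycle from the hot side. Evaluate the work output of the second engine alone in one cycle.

W₂ ≈ 93.89 kJ

T_H = 1488 °F → (1488 − 32) × 5/9 = 808.89 °C = 1082.04 K.
T_C = 74 °F → (74 − 32) × 5/9 = 23.33 °C = 296.48 K.
T_m = 547 °C → 547 + 273.15 = 820.15 K.
Heat entering the second stage: Q_m = Q_H·(T_m/T_H) = 194 × 820.15/1082.04 = 147.0 kJ.
Second-stage efficiency η₂ = 1 − T_C/T_m = 1 − 296.48/820.15 = 0.6385, so W₂ = η₂·Q_m = 93.89 kJ.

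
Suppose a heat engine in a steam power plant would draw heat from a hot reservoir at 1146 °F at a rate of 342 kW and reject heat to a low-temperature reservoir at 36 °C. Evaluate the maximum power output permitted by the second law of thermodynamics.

T_H = 1146 °F → (1146 − 32) × 5/9 = 618.89 °C = 892.04 K.
T_C = 36 °C → 36 + 273.15 = 309.15 K.
No engine can exceed the Carnot limit: η_max = 1 − T_C/T_H = 1 − 309.15/892.04 = 0.6534.
W_max = η_max · Q_H = 0.6534 × 342 = 223 kW.

Ẇ_max ≈ 223 kW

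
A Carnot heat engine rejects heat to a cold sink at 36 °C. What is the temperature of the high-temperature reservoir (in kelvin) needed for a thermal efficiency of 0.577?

T_H ≈ 730.9 K

T_C = 36 °C → 36 + 273.15 = 309.15 K.
From η = 1 − T_C/T_H, solving for T_H gives T_H = T_C/(1 − η) = 309.15/(1 − 0.577) = 730.9 K.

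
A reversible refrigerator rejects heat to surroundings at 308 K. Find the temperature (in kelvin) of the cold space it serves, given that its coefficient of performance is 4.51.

COP_R = T_C/(T_H − T_C) ⇒ T_C = T_H·COP_R/(1 + COP_R) = 308.00 × 4.51/(1 + 4.51) = 252 K.

T_C ≈ 252 K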